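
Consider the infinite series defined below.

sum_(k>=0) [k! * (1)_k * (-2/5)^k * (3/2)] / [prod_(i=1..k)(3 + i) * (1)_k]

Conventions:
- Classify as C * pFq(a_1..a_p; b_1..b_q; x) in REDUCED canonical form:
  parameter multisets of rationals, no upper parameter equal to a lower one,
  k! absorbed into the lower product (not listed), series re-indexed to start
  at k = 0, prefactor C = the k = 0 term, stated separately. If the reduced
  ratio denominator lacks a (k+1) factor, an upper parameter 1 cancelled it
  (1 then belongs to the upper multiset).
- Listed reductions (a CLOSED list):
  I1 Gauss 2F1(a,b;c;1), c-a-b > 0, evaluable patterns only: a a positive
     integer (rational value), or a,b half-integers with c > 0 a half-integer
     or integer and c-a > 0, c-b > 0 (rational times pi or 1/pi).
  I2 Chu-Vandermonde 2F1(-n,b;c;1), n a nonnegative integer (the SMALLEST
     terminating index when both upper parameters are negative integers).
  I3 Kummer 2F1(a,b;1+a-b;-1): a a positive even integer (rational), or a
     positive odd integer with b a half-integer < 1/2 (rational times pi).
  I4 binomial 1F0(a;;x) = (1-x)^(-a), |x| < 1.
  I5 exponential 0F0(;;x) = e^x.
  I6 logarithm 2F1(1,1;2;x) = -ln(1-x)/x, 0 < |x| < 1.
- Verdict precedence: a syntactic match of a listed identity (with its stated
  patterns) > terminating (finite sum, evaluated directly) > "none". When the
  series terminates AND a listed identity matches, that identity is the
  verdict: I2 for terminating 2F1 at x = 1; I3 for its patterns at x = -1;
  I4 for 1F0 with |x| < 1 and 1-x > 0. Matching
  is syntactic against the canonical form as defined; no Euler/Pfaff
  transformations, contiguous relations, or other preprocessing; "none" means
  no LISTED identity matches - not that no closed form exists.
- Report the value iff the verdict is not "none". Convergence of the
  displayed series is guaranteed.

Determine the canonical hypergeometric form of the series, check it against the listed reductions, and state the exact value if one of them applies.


The series (x = -2/5) is 2F1: upper {1, 1}, lower {4}, prefactor 3/2. Verdict: none here - no I1-I6 shape fits x = -2/5 with lower {4}.

Structural cue: from the first term 3/2: the lower running product (prefactor 3/2) is a rising factorial.
Adjacent-term ratio: r(k) = (-2/5) * (k+1) (k+1) / [(k+4) (k+1)] - rational in k. x = (-2/5); t_0 = 3/2; negate the roots.


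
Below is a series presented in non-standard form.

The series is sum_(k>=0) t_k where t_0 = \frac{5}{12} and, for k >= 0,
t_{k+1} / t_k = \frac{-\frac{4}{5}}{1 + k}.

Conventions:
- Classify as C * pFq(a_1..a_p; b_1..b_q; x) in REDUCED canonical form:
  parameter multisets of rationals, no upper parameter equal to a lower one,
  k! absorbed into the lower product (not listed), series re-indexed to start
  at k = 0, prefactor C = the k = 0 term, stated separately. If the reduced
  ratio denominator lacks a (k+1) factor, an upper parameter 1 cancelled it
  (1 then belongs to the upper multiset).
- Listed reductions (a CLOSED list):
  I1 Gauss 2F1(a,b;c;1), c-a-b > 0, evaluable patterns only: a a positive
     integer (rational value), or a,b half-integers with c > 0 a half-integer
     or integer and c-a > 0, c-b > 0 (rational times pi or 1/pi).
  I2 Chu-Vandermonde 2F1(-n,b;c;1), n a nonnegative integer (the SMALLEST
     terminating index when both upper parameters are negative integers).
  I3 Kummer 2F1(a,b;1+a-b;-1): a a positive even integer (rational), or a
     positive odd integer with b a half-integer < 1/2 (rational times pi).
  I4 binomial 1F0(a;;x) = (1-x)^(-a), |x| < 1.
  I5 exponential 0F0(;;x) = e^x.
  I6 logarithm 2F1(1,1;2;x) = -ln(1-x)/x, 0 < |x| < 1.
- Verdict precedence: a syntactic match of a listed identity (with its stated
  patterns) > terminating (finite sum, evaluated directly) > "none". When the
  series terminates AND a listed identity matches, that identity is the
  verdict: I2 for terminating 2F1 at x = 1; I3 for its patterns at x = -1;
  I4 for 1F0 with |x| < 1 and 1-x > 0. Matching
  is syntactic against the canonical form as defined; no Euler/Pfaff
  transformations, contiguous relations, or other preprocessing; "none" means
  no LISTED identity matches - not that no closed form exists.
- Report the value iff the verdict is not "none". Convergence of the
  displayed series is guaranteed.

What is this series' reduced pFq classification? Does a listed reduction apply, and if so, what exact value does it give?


This is \frac{5}{12} * 0F0(-; -; -\frac{4}{5}) in reduced canonical form. Verdict: exponential (I5) matches (the 0F0 exponential series at x = -\frac{4}{5}). Value: \frac{5}{12} \cdot e^{-\frac{4}{5}}.

First insight: t_0 = \frac{5}{12} here, and factor the ratio over Q (C = 5/12, x = -4/5): negated roots = parameters.
Ratio: r(k) = -\frac{4}{5} * 1 / [(k+1)] - rational in k. x = -\frac{4}{5}; t_0 = \frac{5}{12}; negate the roots.


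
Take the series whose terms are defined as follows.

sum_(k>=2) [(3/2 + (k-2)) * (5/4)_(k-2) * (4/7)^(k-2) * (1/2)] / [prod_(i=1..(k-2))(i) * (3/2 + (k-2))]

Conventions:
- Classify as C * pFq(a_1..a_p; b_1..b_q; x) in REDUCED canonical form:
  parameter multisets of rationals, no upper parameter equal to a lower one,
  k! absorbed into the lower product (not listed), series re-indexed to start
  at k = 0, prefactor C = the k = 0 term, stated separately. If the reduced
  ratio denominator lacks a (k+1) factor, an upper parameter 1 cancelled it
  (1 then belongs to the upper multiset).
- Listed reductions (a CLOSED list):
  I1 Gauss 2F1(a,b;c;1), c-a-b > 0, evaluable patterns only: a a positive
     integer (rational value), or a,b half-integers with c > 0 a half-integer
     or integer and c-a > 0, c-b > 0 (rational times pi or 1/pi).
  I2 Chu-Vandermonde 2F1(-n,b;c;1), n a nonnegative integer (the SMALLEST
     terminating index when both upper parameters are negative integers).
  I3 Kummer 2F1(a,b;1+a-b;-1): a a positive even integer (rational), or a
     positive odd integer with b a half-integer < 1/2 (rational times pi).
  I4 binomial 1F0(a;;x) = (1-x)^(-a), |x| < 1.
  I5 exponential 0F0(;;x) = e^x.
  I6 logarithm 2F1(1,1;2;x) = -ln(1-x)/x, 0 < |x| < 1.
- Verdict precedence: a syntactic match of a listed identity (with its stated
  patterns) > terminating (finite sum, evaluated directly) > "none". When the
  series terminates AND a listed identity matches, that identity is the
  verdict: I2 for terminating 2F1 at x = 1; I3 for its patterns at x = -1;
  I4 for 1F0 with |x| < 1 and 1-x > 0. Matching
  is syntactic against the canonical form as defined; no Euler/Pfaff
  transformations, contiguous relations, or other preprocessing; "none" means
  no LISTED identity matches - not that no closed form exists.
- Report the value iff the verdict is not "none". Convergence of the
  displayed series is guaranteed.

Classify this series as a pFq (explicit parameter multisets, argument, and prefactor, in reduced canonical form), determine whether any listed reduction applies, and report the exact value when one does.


This is 1/2 * 1F0(5/4; -; 4/7) in reduced canonical form. Verdict: this is binomial (I4) (the 1F0 binomial series: exponent -5/4, x = 4/7). Value: (1/2) * (3/7)^(-5/4).

Key observation: x = (4/7) and the product of the first k integers (prefactor 1/2) is k!.
Step ratio: r(k) = (4/7) * (k+5/4) / [(k+1)] - rational; roots negated = parameters, x = (4/7), C = 1/2.


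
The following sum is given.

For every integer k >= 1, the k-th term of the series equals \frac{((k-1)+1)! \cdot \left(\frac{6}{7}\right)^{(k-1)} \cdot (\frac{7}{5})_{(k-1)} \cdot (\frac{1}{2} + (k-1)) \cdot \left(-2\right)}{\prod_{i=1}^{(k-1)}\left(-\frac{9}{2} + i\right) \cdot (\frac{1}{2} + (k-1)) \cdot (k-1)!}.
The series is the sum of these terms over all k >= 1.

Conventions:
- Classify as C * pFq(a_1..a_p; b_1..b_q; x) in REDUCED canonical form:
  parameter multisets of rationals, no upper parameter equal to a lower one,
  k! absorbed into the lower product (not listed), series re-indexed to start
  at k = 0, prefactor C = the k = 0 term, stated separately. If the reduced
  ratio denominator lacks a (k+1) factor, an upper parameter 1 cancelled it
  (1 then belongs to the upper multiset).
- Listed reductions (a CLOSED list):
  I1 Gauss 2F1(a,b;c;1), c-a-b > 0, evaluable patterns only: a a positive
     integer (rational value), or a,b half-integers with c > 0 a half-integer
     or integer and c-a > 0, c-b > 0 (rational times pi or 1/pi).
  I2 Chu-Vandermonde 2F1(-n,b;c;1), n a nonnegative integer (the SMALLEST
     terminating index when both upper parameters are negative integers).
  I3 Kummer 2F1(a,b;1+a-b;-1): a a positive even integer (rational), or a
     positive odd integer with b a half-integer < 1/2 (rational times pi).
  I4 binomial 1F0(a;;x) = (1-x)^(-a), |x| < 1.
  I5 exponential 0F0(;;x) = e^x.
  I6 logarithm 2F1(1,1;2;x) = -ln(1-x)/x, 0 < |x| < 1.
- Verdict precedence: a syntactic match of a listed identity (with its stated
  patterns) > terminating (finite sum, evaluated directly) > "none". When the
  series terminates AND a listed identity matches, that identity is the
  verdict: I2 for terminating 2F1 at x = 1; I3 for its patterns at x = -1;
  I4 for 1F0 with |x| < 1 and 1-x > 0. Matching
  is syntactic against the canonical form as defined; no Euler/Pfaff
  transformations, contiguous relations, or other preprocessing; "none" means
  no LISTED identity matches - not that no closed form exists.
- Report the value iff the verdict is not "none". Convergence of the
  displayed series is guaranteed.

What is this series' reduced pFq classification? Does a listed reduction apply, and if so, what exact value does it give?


x = \frac{6}{7} here; the reduced form reads 2F1, upper {\frac{7}{5}, 2}, lower {-\frac{7}{2}}, C = -2. Verdict: none. No listed pattern accepts 2F1(\frac{7}{5}, 2; -\frac{7}{2}; \frac{6}{7}).

Structural cue: from the first term -2: k + 1/2 divides numerator and denominator alike; prefactor -2 after cancelling.
Ratio: r(k) = \frac{6}{7} * (k+\frac{7}{5}) (k+2) / [(k-\frac{7}{2}) (k+1)] - poly over poly, x = \frac{6}{7} from leading terms; C = -2 at k = 0.


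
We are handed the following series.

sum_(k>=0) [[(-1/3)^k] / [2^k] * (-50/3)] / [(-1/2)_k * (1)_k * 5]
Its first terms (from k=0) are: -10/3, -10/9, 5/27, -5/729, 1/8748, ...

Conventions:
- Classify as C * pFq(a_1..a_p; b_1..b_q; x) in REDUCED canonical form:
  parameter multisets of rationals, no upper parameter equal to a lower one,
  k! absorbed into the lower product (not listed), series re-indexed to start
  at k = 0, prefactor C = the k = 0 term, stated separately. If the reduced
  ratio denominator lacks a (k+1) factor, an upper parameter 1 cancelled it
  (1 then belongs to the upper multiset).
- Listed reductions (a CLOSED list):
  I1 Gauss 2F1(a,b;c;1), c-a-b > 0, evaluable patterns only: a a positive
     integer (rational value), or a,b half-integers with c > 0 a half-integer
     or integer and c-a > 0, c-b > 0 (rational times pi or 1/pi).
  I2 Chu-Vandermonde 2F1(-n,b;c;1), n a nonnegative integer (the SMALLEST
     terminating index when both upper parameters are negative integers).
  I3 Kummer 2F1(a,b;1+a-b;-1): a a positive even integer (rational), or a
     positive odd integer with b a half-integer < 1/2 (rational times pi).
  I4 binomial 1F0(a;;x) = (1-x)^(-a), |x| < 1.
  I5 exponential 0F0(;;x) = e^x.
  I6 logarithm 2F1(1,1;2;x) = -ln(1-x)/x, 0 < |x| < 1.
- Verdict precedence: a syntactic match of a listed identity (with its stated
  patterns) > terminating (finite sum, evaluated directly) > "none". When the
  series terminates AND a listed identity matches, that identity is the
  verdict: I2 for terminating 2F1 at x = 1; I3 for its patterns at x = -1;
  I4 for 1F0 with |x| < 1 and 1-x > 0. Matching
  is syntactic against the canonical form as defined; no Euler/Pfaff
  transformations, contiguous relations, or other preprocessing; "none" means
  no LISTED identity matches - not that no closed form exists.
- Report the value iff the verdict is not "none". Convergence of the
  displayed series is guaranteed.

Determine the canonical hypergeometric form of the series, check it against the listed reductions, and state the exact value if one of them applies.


Canonical form: C = -10/3 times 0F1 with upper {-}, lower {-1/2}, x = -1/6. Verdict: none here - no I1-I6 shape fits x = -1/6 with lower {-1/2}.

Key observation: t_0 = -10/3 here, and (1)_k (C = -10/3, x = -1/6) is k! itself.
Term ratio: r(k) = (-1/6) * 1 / [(k-1/2) (k+1)] - rational in k. x = (-1/6); t_0 = -10/3; negate the roots.


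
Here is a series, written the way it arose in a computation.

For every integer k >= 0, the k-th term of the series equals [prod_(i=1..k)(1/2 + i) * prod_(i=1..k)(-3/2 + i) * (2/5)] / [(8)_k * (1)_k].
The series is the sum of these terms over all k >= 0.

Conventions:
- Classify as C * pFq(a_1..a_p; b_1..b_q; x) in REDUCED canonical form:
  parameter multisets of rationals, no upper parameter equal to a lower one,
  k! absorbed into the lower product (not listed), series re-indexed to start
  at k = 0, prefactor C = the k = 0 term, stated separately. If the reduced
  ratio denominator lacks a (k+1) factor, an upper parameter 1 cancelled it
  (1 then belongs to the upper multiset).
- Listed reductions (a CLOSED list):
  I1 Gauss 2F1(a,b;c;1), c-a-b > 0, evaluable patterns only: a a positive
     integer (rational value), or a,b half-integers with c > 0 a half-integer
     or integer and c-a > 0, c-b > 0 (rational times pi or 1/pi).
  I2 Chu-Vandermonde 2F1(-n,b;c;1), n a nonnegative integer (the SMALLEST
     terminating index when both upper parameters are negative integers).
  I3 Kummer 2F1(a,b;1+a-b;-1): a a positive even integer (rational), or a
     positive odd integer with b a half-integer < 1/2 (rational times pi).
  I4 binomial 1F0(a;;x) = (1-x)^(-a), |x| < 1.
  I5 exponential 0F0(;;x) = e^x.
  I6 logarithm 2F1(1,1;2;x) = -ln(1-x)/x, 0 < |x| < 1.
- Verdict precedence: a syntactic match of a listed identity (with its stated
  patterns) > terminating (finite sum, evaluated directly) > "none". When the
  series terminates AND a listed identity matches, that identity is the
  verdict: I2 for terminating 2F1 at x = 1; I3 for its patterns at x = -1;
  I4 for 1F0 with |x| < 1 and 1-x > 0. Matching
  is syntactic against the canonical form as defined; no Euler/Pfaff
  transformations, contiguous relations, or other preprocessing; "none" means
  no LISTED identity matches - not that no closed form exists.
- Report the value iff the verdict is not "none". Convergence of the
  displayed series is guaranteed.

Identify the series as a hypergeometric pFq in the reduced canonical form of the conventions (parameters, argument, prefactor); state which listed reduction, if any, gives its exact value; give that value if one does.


Key step: t_0 being 2/5, (1)_k (C = 2/5, x = 1) is k! itself.
Step ratio: r(k) = 1 * (k-1/2) (k+3/2) / [(k+8) (k+1)] - poly over poly, x = 1 from leading terms; C = 2/5 at k = 0.

Prefactor 2/5, argument 1: 2F1 with upper {-1/2, 3/2} over lower {8}. Verdict: Gauss's theorem I1 (half-integer case) applies (x = 1; upper {-1/2, 3/2} half-integers, c = 8 in the evaluable pattern). Exact value: (8388608/7432425) / pi.


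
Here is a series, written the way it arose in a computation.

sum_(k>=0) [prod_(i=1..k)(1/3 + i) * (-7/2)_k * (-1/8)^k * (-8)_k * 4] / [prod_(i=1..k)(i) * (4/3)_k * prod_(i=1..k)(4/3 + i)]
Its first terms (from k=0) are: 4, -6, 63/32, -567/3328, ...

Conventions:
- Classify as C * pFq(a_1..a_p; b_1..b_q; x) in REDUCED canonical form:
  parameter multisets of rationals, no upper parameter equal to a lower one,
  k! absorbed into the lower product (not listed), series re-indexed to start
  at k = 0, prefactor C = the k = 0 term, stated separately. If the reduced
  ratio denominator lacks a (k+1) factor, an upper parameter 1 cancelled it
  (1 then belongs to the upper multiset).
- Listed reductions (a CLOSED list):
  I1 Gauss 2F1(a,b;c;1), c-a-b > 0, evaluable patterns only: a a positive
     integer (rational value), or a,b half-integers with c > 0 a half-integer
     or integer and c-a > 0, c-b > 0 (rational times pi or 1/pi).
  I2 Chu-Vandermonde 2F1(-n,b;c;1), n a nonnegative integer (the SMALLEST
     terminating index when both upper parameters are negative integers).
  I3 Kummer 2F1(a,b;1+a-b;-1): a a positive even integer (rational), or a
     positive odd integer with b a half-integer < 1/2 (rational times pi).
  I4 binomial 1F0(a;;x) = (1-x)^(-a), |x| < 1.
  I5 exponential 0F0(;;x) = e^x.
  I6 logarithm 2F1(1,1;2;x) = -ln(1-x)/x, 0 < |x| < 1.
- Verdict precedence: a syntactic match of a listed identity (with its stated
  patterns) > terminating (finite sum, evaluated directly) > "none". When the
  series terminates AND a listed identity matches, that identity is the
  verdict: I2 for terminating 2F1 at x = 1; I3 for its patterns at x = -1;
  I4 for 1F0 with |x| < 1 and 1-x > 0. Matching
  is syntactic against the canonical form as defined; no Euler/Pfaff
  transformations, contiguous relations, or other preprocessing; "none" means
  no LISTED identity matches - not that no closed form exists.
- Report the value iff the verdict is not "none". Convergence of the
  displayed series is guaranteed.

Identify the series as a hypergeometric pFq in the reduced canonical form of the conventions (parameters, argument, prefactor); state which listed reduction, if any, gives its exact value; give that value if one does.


With C = 4: the canonical form is 2F1(-8, -7/2; 7/3; -1/8). Verdict: terminating (-8 upstairs). 9 nonzero terms in all; added directly. Sum: -148701683556523/746843273166848.

The tell: with t_0 = 4, the product of the first k integers (prefactor 4) is k!.
Step ratio: r(k) = (-1/8) * (k-8) (k-7/2) / [(k+7/3) (k+1)] - poly over poly, x = (-1/8) from leading terms; C = 4 at k = 0.


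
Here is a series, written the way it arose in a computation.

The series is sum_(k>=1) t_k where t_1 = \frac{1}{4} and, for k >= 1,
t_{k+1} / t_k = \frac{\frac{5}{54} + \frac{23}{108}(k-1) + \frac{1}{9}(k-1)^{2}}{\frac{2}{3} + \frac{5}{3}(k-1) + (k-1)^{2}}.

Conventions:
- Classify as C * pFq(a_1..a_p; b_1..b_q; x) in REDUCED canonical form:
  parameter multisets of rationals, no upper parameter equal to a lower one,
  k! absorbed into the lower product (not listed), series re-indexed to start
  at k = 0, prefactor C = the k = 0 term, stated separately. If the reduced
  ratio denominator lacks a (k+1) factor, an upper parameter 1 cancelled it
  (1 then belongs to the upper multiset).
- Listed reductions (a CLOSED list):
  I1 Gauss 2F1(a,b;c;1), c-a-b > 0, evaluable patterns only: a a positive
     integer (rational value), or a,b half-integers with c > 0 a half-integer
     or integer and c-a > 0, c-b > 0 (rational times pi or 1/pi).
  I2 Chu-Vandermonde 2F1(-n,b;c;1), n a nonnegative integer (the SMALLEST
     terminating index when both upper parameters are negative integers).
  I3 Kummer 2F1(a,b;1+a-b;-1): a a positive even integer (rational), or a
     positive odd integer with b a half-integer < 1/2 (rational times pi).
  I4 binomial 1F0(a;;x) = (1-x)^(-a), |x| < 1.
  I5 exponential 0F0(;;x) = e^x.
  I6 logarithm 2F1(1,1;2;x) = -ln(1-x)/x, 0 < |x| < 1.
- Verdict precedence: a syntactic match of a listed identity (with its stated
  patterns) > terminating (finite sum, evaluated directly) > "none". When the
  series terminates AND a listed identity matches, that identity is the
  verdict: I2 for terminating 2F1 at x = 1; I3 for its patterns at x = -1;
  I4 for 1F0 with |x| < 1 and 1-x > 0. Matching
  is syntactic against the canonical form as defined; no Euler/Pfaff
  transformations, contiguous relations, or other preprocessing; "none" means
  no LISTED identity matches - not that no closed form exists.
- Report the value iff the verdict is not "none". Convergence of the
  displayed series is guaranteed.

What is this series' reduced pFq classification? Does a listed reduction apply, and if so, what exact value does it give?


Classification (C = \frac{1}{4}): 1F0 with upper {\frac{5}{4}}, lower {-}, argument x = \frac{1}{9}. Verdict: binomial (I4) fires (the 1F0 binomial series: exponent -5/4, x = \frac{1}{9}). Exact value: \frac{1}{4} \cdot \left(\frac{8}{9}\right)^{-\frac{5}{4}}.

First insight: with t_0 = \frac{1}{4}, roots of the ratio polynomials (C = 1/4, x = 1/9) are the negated parameters.
Ratio: r(k) = \frac{1}{9} * (k+\frac{5}{4}) / [(k+1)] - rational in k. x = \frac{1}{9}; t_0 = \frac{1}{4}; negate the roots.


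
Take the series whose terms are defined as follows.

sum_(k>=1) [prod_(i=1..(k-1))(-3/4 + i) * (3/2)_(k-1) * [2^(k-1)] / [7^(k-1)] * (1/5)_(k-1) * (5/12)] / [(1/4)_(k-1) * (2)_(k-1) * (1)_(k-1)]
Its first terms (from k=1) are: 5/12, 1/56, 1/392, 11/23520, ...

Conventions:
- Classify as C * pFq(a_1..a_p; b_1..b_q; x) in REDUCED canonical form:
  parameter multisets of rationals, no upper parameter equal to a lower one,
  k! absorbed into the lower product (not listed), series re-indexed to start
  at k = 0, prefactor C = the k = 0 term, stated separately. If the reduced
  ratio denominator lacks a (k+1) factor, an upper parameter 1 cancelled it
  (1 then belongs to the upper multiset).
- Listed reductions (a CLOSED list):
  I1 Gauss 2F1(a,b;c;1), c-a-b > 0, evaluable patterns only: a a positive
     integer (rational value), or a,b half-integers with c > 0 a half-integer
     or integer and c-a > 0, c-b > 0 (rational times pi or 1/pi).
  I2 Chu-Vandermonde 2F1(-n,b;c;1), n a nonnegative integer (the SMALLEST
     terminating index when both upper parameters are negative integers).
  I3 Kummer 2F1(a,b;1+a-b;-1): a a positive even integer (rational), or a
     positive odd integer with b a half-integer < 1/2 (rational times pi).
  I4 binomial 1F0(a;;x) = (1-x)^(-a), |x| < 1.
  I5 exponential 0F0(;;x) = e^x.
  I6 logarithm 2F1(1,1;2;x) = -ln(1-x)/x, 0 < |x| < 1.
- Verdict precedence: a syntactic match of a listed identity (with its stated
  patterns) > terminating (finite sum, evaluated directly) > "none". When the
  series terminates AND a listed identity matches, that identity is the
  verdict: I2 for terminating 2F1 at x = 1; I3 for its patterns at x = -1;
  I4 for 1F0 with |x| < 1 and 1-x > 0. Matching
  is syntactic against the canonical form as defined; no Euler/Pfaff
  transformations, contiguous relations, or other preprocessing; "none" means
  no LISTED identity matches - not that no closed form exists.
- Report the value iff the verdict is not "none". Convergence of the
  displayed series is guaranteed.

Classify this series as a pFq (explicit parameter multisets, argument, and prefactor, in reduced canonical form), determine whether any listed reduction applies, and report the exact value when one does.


Canonical form: C = 5/12 times 2F1 with upper {1/5, 3/2}, lower {2}, x = 2/7. Verdict: none - at argument 2/7 the multisets {1/5, 3/2} ; {2} match no listed identity.

Key observation: x = (2/7) and the two geometric factors (C = 5/12, x = 2/7) combine into one argument.
Step ratio: r(k) = (2/7) * (k+1/5) (k+3/2) / [(k+2) (k+1)] - poly over poly, x = (2/7) from leading terms; C = 5/12 at k = 0.


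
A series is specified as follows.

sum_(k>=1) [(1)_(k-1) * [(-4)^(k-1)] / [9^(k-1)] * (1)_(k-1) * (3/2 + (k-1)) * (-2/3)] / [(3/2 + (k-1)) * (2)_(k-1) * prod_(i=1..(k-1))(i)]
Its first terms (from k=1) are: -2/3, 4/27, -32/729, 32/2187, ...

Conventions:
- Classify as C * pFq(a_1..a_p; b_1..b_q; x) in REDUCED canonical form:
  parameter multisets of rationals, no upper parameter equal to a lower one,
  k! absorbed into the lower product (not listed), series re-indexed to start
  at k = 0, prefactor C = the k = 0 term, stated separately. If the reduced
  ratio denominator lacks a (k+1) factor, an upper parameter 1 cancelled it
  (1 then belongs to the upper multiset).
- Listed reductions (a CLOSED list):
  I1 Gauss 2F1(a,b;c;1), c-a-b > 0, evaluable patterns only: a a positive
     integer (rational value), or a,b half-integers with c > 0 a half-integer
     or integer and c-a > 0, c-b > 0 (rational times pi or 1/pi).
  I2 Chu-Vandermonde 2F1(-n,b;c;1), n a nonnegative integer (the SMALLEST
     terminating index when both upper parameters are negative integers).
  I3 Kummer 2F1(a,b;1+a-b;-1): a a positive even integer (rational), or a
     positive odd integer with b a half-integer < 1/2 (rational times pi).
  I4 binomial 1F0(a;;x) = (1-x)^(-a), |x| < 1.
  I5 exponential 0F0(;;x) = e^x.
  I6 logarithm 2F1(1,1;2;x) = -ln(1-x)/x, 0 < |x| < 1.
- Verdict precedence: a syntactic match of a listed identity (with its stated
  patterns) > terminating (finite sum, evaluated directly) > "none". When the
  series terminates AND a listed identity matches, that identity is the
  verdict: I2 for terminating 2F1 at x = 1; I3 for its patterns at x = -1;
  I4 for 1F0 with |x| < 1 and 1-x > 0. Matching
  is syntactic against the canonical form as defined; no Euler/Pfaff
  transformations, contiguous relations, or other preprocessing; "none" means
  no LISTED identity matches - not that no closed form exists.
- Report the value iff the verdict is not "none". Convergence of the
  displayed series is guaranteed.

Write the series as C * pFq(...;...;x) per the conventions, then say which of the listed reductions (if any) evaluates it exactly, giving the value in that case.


The series (x = -4/9) is 2F1: upper {1, 1}, lower {2}, prefactor -2/3. Verdict (x = -4/9): the I6 logarithm reduction applies (the logarithm: parameters (1,1;2), x = -4/9). Its exact value is (-3/2) * ln(13/9).

The tell: x = (-4/9) and the product of the first k integers (prefactor -2/3) is k!.
Consecutive-term ratio: r(k) = (-4/9) * (k+1) (k+1) / [(k+2) (k+1)] - rational; roots negated = parameters, x = (-4/9), C = -2/3.


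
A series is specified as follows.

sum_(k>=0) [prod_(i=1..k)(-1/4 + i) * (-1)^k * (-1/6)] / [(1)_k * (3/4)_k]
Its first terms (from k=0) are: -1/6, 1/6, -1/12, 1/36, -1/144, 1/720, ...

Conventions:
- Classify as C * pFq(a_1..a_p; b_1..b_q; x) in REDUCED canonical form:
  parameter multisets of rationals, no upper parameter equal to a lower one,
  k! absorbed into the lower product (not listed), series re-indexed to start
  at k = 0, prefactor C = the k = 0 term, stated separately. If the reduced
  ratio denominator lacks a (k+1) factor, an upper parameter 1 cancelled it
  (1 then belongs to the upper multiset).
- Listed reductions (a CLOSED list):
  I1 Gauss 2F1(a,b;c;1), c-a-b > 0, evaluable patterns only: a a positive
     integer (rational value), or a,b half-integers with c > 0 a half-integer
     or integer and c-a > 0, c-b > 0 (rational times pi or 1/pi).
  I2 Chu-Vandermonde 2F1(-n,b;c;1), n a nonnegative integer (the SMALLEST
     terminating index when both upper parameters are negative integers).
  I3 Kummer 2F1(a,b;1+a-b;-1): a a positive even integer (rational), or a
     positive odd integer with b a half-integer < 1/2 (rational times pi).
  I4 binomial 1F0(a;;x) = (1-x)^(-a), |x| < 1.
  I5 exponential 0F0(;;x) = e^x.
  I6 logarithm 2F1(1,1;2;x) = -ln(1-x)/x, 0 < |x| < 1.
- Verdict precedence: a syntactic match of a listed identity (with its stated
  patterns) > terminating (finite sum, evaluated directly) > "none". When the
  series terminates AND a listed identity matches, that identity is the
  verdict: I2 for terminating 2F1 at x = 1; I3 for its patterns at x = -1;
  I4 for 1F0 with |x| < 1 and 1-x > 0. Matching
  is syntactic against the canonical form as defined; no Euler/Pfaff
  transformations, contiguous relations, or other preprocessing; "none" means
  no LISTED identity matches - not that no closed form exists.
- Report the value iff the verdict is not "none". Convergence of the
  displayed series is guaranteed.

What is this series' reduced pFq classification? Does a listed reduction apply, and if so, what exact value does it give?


Prefactor -1/6, argument -1: 0F0 with upper {-} over lower {-}. Verdict: the exponential series (I5) matches (the 0F0 exponential series at x = -1). Sum: (-1/6) * e^(-1).

Structural cue: from the first term -1/6: the running product (prefactor -1/6) telescopes to a rising factorial.
Ratio: r(k) = (-1) * 1 / [(k+1)] - rational in k. x = (-1); t_0 = -1/6; negate the roots.


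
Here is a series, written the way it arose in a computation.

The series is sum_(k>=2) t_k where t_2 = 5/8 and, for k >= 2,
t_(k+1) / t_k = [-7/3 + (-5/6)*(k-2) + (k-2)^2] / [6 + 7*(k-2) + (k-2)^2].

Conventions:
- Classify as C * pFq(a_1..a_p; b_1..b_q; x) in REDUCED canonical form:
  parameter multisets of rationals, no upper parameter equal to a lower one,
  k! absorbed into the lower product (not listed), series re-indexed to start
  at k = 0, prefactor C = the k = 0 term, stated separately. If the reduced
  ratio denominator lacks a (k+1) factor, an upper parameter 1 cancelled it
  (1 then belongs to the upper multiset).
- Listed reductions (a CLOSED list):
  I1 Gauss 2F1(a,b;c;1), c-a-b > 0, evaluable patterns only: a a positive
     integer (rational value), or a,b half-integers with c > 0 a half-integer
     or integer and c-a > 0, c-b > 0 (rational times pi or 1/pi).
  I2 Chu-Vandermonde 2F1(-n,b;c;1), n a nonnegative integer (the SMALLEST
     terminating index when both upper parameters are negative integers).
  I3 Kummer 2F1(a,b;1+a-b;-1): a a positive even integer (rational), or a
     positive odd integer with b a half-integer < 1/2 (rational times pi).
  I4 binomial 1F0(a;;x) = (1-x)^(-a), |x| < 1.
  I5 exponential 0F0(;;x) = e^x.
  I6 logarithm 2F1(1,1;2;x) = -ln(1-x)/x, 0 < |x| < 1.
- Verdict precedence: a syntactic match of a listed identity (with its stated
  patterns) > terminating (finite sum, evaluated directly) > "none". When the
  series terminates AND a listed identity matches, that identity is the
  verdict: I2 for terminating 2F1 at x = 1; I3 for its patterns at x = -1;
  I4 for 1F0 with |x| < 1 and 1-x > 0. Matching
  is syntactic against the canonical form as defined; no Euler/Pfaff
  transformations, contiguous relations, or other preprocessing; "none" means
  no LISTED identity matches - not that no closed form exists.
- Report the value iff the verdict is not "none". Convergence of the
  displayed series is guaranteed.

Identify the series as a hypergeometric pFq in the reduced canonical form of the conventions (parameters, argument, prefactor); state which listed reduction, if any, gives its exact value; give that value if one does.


This is 5/8 * 2F1(-2, 7/6; 6; 1) in reduced canonical form. Verdict: this is Vandermonde's identity (I2) (terminating 2F1 at x = 1 with n = 2, b = 7/6, c = 6). Its exact value is 725/1728.

First insight: x = 1 and the expanded ratio factors over Q; C = 5/8, x = 1, roots give parameters.
Term ratio: r(k) = 1 * (k-2) (k+7/6) / [(k+6) (k+1)] - rational in k, leading ratio 1; with t_0 = 5/8, classification follows.


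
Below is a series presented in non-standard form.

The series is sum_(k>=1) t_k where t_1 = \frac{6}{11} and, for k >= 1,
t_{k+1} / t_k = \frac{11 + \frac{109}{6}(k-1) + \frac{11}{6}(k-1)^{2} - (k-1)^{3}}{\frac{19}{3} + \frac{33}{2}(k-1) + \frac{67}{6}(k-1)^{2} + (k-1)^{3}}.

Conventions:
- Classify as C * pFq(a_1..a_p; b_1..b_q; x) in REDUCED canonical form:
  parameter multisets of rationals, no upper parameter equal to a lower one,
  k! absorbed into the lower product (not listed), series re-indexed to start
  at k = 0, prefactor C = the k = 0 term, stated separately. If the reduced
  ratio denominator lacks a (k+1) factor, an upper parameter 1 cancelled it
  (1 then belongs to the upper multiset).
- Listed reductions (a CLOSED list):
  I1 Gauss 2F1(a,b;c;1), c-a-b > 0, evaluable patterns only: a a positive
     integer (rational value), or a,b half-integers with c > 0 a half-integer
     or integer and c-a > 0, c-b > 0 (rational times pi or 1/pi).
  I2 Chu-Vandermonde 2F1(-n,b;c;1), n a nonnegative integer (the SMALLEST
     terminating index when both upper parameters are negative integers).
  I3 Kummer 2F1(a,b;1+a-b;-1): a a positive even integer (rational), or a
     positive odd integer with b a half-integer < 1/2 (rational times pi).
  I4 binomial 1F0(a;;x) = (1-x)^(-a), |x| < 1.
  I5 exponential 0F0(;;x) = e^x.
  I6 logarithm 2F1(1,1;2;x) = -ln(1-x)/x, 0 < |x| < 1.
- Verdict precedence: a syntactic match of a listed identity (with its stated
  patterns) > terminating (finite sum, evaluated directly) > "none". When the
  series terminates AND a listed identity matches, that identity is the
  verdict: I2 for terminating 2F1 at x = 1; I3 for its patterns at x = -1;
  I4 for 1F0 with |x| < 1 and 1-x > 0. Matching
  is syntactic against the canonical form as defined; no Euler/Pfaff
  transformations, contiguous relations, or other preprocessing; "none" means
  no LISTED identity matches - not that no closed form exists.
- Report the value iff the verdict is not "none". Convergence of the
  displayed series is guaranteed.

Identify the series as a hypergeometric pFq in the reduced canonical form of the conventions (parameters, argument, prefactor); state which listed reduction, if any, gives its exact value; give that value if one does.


Canonical form: C = \frac{6}{11} times 2F1 with upper {-\frac{11}{2}, 3}, lower {\frac{19}{2}}, x = -1. Verdict: Kummer (I3) fires (x = -1; c = \frac{19}{2} equals 1+a-b for upper {-\frac{11}{2}, 3}: listed pattern). Sum: \frac{29835}{32768} \cdot \pi.

Key step: with t_0 = \frac{6}{11}, cancel k + 2/3 from the displayed ratio first; then C = 6/11.
Adjacent-term ratio: r(k) = -1 * (k-\frac{11}{2}) (k+3) / [(k+\frac{19}{2}) (k+1)] - rational; roots negated = parameters, x = -1, C = \frac{6}{11}.


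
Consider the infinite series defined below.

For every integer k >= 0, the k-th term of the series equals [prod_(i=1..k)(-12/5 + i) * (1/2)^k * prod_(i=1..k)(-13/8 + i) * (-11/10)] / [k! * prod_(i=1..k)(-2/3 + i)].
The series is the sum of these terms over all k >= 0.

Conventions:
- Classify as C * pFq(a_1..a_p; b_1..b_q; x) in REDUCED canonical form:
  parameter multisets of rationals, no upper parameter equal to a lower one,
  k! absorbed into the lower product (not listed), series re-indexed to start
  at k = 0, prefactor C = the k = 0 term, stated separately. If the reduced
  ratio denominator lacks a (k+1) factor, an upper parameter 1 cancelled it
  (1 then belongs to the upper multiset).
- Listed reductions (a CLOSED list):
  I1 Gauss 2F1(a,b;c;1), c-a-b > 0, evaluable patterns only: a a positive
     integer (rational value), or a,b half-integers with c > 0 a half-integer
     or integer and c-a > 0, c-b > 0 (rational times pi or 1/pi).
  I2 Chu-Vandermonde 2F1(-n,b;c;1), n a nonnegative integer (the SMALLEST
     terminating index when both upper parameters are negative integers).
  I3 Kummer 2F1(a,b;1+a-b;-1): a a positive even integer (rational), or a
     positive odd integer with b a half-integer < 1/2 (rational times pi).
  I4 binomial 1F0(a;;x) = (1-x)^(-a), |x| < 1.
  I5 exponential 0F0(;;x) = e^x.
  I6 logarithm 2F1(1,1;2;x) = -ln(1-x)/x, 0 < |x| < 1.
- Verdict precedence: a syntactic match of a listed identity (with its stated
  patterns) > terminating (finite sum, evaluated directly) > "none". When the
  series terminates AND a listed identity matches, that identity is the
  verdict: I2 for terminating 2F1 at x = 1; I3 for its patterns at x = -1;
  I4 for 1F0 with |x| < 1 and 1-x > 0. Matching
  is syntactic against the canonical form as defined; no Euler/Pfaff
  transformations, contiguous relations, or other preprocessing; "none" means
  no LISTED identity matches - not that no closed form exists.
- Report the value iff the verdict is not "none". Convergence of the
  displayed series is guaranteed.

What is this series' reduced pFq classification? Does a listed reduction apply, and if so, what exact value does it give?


Reduced: x = 1/2, 2F1, upper = {-7/5, -5/8}, lower = {1/3}, C = -11/10. Verdict: no listed reduction: x = 1/2 and upper {-7/5, -5/8} fail every I1-I6 pattern.

First insight: from the first term -11/10: the lower running product (C = -11/10) is a rising factorial.
Ratio: r(k) = (1/2) * (k-7/5) (k-5/8) / [(k+1/3) (k+1)] - rational in k. x = (1/2); t_0 = -11/10; negate the roots.


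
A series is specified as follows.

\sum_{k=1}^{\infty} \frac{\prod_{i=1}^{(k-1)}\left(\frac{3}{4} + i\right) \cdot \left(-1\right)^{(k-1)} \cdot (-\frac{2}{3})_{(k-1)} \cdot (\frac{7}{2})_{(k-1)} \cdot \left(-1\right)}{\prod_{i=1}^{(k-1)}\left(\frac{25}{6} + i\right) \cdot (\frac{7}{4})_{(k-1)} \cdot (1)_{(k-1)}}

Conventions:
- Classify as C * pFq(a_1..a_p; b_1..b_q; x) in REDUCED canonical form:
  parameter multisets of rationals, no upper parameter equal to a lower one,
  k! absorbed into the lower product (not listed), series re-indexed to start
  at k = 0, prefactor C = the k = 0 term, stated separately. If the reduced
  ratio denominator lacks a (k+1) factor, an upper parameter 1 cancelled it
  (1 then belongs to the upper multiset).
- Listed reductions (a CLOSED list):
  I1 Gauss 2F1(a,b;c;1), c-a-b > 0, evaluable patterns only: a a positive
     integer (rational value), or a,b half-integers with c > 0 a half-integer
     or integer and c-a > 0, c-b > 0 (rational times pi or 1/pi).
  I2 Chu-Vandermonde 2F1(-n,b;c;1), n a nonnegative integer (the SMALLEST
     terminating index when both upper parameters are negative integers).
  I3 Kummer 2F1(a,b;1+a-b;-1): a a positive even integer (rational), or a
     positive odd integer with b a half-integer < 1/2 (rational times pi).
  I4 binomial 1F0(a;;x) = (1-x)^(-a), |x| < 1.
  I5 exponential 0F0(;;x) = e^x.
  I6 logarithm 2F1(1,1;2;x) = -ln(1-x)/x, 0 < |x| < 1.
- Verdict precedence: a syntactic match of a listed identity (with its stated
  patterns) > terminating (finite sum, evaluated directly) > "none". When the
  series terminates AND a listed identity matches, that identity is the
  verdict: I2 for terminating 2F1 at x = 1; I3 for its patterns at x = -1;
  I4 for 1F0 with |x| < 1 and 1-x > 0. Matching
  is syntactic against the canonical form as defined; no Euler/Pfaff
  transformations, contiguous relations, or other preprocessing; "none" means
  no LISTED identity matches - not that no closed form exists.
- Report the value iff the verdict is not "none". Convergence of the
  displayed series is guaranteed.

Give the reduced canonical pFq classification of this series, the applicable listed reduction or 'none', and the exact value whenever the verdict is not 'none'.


With C = -1: the canonical form is 2F1(-\frac{2}{3}, \frac{7}{2}; \frac{31}{6}; -1). Verdict: none. A 2F1 with upper {-\frac{2}{3}, \frac{7}{2}} fits none of I1-I6 at x = -1; the sum runs forever.

The tell: x = -1 and the lower running product (C = -1, x = -1) is a rising factorial.
Step ratio: r(k) = -1 * (k-\frac{2}{3}) (k+\frac{7}{2}) / [(k+\frac{31}{6}) (k+1)] - rational in k. x = -1; t_0 = -1; negate the roots.


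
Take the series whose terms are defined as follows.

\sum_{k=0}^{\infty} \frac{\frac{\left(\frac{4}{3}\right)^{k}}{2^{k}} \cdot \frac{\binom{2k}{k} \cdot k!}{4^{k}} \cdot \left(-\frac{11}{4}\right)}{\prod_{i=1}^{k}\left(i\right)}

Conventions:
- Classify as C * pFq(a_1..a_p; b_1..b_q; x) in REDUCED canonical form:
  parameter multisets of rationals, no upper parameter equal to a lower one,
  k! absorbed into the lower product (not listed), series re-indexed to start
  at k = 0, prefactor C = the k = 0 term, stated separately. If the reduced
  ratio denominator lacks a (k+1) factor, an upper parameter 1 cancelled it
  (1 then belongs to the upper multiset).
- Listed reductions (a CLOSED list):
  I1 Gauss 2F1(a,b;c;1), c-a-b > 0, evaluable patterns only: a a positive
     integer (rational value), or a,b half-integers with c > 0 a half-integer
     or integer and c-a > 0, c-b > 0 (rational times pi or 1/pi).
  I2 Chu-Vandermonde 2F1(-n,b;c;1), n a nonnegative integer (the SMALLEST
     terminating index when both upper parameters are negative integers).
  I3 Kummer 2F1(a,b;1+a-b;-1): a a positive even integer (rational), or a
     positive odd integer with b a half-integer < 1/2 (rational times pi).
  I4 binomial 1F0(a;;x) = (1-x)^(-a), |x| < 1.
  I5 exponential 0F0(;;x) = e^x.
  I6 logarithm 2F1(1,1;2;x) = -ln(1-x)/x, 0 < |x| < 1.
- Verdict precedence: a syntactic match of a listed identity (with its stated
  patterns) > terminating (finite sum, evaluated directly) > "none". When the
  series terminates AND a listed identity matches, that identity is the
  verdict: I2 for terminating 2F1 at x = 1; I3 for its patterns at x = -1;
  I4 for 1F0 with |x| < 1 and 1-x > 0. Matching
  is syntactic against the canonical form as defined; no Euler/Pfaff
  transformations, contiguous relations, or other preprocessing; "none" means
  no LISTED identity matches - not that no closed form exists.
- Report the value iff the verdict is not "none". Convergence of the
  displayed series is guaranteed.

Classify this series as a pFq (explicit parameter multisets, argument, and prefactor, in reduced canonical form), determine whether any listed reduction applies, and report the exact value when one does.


Canonical form: C = -\frac{11}{4} times 1F0 with upper {\frac{1}{2}}, lower {-}, x = \frac{2}{3}. Verdict at x = \frac{2}{3}: the I4 binomial reduction matches (the 1F0 binomial series: exponent -1/2, x = \frac{2}{3}). Exact value: \left(-\frac{11}{4}\right) \cdot \left(\frac{1}{3}\right)^{-\frac{1}{2}}.

Structural cue: t_0 = -\frac{11}{4} here, and the two k-th powers (C = -11/4, x = 2/3) combine into one argument.
Consecutive-term ratio: r(k) = \frac{2}{3} * (k+\frac{1}{2}) / [(k+1)] - rational in k. x = \frac{2}{3}; t_0 = -\frac{11}{4}; negate the roots.
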